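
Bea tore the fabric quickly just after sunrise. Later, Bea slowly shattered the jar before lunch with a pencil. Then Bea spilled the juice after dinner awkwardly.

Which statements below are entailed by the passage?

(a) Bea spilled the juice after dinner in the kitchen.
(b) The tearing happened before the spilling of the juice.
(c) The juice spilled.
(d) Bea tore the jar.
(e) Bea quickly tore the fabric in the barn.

(b), (c)

(a) Not entailed — 'in the kitchen' adds information not in the original event.
(b) Entailed — the narrative places the tearing before the spilling.
(c) Entailed — 'Bea spilled the juice' is causative; it entails the inchoative 'the juice spilled'.
(d) Not entailed — Bea tore the fabric, not the jar; the jar belongs to the shattering event.
(e) Not entailed — 'in the barn' adds information not in the original event.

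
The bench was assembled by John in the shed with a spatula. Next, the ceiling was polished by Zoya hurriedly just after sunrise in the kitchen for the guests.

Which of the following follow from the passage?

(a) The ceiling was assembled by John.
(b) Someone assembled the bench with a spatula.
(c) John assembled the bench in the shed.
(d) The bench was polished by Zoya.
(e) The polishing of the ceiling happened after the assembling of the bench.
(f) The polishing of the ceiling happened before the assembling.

(b), (c), (e)

(a) Not entailed — John assembled the bench, not the ceiling; the ceiling belongs to the polishing event.
(b) Entailed — dropping 'in the shed' and generalizing the agent leaves a sub-description the original still satisfies.
(c) Entailed — this follows by dropping conjuncts from the assembling event's description.
(d) Not entailed — Zoya polished the ceiling, not the bench; the bench belongs to the assembling event.
(e) Entailed — the narrative places the assembling before the polishing.
(f) Not entailed — the narrative places the assembling before the polishing, not after.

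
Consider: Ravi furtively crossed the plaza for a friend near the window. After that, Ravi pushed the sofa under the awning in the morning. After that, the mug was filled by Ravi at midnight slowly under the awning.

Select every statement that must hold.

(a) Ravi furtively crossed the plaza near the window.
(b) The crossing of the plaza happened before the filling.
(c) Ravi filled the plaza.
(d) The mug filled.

(a) Entailed — dropping 'for a friend' leaves a sub-description the original still satisfies.
(b) Entailed — the narrative places the crossing before the filling.
(c) Not entailed — Ravi filled the mug, not the plaza; the plaza belongs to the crossing event.
(d) Entailed — 'Ravi filled the mug' is causative; it entails the inchoative 'the mug filled'.

(a), (b), (d)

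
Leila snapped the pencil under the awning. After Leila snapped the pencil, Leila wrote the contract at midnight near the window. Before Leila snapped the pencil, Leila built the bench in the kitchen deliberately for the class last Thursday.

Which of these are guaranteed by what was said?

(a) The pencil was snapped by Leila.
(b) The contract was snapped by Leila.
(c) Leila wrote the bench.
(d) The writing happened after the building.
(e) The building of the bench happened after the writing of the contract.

(a), (d)

(a) Entailed — dropping 'under the awning' leaves a sub-description the original still satisfies.
(b) Not entailed — Leila snapped the pencil, not the contract; the contract belongs to the writing event.
(c) Not entailed — Leila wrote the contract, not the bench; the bench belongs to the building event.
(d) Entailed — the narrative places the building before the writing.
(e) Not entailed — the narrative places the building before the writing, not after.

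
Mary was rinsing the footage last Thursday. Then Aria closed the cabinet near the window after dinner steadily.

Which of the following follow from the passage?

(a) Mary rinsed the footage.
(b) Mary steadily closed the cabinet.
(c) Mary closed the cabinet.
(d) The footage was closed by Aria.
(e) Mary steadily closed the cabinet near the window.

(a) Entailed — 'rinse' is an activity; 'was rinsing' entails that some rinsing happened, so 'rinsed' holds.
(b) Not entailed — the passage has Aria closing the cabinet, not Mary.
(c) Not entailed — the passage has Aria closing the cabinet, not Mary.
(d) Not entailed — Aria closed the cabinet, not the footage; the footage belongs to the rinsing event.
(e) Not entailed — the passage has Aria closing the cabinet, not Mary.

(a)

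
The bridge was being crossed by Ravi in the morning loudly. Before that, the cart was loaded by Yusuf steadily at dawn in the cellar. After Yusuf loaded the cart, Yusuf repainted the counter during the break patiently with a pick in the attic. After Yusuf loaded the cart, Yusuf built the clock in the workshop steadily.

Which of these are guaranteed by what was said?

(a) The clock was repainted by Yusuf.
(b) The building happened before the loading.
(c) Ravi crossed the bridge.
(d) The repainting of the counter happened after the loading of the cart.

(d)

(a) Not entailed — Yusuf repainted the counter, not the clock; the clock belongs to the building event.
(b) Not entailed — the narrative places the loading before the building, not after.
(c) Not entailed — 'was crossing' is progressive on an accomplishment; it does not entail the completed 'crossed'.
(d) Entailed — the narrative places the loading before the repainting.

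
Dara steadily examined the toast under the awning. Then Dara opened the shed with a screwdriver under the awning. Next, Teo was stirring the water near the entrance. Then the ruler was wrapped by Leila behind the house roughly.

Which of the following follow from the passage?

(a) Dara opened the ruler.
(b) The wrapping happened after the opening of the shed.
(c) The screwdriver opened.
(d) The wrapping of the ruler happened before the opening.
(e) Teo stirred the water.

(a) Not entailed — Dara opened the shed, not the ruler; the ruler belongs to the wrapping event.
(b) Entailed — the narrative places the opening before the wrapping.
(c) Not entailed — the shed is what opened, not the screwdriver.
(d) Not entailed — the narrative places the opening before the wrapping, not after.
(e) Entailed — 'stir' is an activity; 'was stirring' entails that some stirring happened, so 'stirred' holds.

(b), (e)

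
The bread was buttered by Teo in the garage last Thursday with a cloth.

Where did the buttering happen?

in the garage

'in the garage' marks the location of the buttering event.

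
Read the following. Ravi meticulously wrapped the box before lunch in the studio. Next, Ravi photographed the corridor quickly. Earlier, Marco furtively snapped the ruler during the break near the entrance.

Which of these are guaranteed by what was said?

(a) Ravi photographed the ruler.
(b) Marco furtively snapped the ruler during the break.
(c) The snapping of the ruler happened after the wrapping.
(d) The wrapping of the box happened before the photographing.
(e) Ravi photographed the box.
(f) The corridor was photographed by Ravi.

(a) Not entailed — Ravi photographed the corridor, not the ruler; the ruler belongs to the snapping event.
(b) Entailed — every conjunct here is already in the original snapping event.
(c) Not entailed — the narrative doesn't order the wrapping relative to the snapping.
(d) Entailed — the narrative places the wrapping before the photographing.
(e) Not entailed — Ravi photographed the corridor, not the box; the box belongs to the wrapping event.
(f) Entailed — every conjunct here is already in the original photographing event.

(b), (d), (f)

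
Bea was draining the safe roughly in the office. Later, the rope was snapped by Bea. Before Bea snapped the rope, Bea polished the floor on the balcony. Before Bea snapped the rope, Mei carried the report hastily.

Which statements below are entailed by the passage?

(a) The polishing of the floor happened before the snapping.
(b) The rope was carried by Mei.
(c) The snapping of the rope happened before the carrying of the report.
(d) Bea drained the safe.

(a) Entailed — the narrative places the polishing before the snapping.
(b) Not entailed — Mei carried the report, not the rope; the rope belongs to the snapping event.
(c) Not entailed — the narrative places the carrying before the snapping, not after.
(d) Not entailed — 'was draining' is progressive on an accomplishment; it does not entail the completed 'drained'.

(a)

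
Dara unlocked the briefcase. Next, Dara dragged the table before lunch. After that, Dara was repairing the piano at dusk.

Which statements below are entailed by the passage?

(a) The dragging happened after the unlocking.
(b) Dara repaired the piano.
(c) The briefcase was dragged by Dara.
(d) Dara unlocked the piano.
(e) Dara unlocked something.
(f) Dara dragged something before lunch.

(a) Entailed — the narrative places the unlocking before the dragging.
(b) Not entailed — 'was repairing' is progressive on an accomplishment; it does not entail the completed 'repaired'.
(c) Not entailed — Dara dragged the table, not the briefcase; the briefcase belongs to the unlocking event.
(d) Not entailed — Dara unlocked the briefcase, not the piano; the piano belongs to the repairing event.
(e) Entailed — every conjunct here is already in the original unlocking event.
(f) Entailed — this follows by dropping conjuncts from the dragging event's description.

(a), (e), (f)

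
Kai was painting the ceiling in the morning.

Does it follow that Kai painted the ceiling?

'was painting' is progressive; for an accomplishment like 'paint the ceiling', it doesn't entail completion.

no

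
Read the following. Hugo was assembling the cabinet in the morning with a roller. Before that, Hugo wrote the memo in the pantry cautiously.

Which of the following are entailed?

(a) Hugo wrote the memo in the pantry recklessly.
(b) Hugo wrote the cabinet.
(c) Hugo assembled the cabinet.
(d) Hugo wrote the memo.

(d)

(a) Not entailed — 'recklessly' adds a manner not in (and inconsistent with) the original.
(b) Not entailed — Hugo wrote the memo, not the cabinet; the cabinet belongs to the assembling event.
(c) Not entailed — 'was assembling' is progressive on an accomplishment; it does not entail the completed 'assembled'.
(d) Entailed — the original entails any weakening of itself; this just drops 'in the pantry', 'cautiously'.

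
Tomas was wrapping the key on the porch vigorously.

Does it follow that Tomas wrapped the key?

'was wrapping' is progressive; for an accomplishment like 'wrap the key', it doesn't entail completion.

no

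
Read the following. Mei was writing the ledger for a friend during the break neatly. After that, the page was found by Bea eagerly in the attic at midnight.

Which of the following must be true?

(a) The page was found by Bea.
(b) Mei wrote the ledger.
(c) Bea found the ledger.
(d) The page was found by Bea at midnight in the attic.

(a) Entailed — dropping 'in the attic', 'at midnight', 'eagerly' leaves a sub-description the original still satisfies.
(b) Not entailed — 'was writing' is progressive on an accomplishment; it does not entail the completed 'wrote'.
(c) Not entailed — Bea found the page, not the ledger; the ledger belongs to the writing event.
(d) Entailed — this follows by dropping conjuncts from the finding event's description.

(a), (d)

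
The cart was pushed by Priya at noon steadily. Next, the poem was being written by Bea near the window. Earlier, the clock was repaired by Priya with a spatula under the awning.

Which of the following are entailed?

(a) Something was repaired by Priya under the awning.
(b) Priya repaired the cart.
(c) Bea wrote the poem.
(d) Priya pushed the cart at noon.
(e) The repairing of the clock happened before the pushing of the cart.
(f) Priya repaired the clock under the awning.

(a), (d), (f)

(a) Entailed — the original entails any weakening of itself; this just drops 'with a spatula' and generalizes the patient.
(b) Not entailed — Priya repaired the clock, not the cart; the cart belongs to the pushing event.
(c) Not entailed — 'was writing' is progressive on an accomplishment; it does not entail the completed 'wrote'.
(d) Entailed — this follows by dropping conjuncts from the pushing event's description.
(e) Not entailed — the narrative doesn't order the repairing relative to the pushing.
(f) Entailed — the original entails any weakening of itself; this just drops 'with a spatula'.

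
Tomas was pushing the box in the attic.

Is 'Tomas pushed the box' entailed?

'push' is atelic; if Tomas was pushing the box, then Tomas pushed the box (for some time).

yes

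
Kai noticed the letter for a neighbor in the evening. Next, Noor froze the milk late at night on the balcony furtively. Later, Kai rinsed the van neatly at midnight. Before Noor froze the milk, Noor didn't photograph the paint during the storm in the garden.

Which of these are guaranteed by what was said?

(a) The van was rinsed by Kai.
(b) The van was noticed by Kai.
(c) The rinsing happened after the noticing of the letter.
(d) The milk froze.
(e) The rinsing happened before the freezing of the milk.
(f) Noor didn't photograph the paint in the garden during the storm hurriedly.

(a), (c), (d), (f)

(a) Entailed — this follows by dropping conjuncts from the rinsing event's description.
(b) Not entailed — Kai noticed the letter, not the van; the van belongs to the rinsing event.
(c) Entailed — the narrative places the noticing before the rinsing.
(d) Entailed — 'Noor froze the milk' is causative; it entails the inchoative 'the milk froze'.
(e) Not entailed — the narrative places the freezing before the rinsing, not after.
(f) Entailed — under negation, adding a further restriction is entailed: if no such photographing event occurred, none occurred hurriedly either.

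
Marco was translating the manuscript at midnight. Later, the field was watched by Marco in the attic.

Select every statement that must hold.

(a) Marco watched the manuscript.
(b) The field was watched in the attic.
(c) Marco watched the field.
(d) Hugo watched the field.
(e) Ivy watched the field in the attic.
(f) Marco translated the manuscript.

(b), (c)

(a) Not entailed — Marco watched the field, not the manuscript; the manuscript belongs to the translating event.
(b) Entailed — the original entails any weakening of itself; this just generalizes the agent.
(c) Entailed — this follows by dropping conjuncts from the watching event's description.
(d) Not entailed — the passage has Marco watching the field, not Hugo.
(e) Not entailed — the passage has Marco watching the field, not Ivy.
(f) Not entailed — 'was translating' is progressive on an accomplishment; it does not entail the completed 'translated'.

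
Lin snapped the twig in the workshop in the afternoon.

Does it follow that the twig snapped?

yes

'Lin snapped the twig' is the causative; it entails the inchoative 'the twig snapped'.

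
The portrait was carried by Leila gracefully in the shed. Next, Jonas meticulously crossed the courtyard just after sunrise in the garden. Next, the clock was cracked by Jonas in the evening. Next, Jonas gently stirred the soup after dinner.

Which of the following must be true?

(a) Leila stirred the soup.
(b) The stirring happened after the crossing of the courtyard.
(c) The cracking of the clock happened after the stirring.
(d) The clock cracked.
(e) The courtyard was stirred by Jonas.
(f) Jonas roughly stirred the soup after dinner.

(b), (d)

(a) Not entailed — the passage has Jonas stirring the soup, not Leila.
(b) Entailed — the narrative places the crossing before the stirring.
(c) Not entailed — the narrative places the cracking before the stirring, not after.
(d) Entailed — 'Jonas cracked the clock' is causative; it entails the inchoative 'the clock cracked'.
(e) Not entailed — Jonas stirred the soup, not the courtyard; the courtyard belongs to the crossing event.
(f) Not entailed — 'roughly' adds a manner not in (and inconsistent with) the original.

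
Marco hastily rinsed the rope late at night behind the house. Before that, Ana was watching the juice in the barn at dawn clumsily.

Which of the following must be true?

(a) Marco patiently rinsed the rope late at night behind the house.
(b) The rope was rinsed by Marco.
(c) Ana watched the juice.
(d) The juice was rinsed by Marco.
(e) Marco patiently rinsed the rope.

(a) Not entailed — 'patiently' adds a manner not in (and inconsistent with) the original.
(b) Entailed — every conjunct here is already in the original rinsing event.
(c) Entailed — 'watch' is an activity; 'was watching' entails that some watching happened, so 'watched' holds.
(d) Not entailed — Marco rinsed the rope, not the juice; the juice belongs to the watching event.
(e) Not entailed — 'patiently' adds a manner not in (and inconsistent with) the original.

(b), (c)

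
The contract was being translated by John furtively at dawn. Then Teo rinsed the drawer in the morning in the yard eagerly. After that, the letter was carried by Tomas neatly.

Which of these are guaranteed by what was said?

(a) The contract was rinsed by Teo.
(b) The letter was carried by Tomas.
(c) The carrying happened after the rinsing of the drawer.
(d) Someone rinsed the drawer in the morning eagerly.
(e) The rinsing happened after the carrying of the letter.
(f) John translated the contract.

(a) Not entailed — Teo rinsed the drawer, not the contract; the contract belongs to the translating event.
(b) Entailed — dropping 'neatly' leaves a sub-description the original still satisfies.
(c) Entailed — the narrative places the rinsing before the carrying.
(d) Entailed — dropping 'in the yard' and generalizing the agent leaves a sub-description the original still satisfies.
(e) Not entailed — the narrative places the rinsing before the carrying, not after.
(f) Not entailed — 'was translating' is progressive on an accomplishment; it does not entail the completed 'translated'.

(b), (c), (d)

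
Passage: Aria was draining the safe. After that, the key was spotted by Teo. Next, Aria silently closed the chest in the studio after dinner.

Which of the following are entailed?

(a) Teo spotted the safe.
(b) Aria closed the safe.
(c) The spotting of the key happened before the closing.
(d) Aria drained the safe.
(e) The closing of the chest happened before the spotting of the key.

(a) Not entailed — Teo spotted the key, not the safe; the safe belongs to the draining event.
(b) Not entailed — Aria closed the chest, not the safe; the safe belongs to the draining event.
(c) Entailed — the narrative places the spotting before the closing.
(d) Not entailed — 'was draining' is progressive on an accomplishment; it does not entail the completed 'drained'.
(e) Not entailed — the narrative places the spotting before the closing, not after.

(c)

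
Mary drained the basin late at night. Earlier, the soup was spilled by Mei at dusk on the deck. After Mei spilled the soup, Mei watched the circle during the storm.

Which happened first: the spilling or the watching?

The connectives place the spilling before the watching.

the spilling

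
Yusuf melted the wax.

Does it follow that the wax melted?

'Yusuf melted the wax' is the causative; it entails the inchoative 'the wax melted'.

yes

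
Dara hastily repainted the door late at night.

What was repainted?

'the door' marks the patient of the repainting event.

the door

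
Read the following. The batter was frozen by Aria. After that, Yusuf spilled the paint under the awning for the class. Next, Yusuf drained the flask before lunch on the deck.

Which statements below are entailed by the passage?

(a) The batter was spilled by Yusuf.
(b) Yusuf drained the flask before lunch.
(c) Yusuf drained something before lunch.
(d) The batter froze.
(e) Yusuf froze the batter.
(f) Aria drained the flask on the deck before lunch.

(b), (c), (d)

(a) Not entailed — Yusuf spilled the paint, not the batter; the batter belongs to the freezing event.
(b) Entailed — dropping 'on the deck' leaves a sub-description the original still satisfies.
(c) Entailed — the original entails any weakening of itself; this just drops 'on the deck' and generalizes the patient.
(d) Entailed — 'Aria froze the batter' is causative; it entails the inchoative 'the batter froze'.
(e) Not entailed — the passage has Aria freezing the batter, not Yusuf.
(f) Not entailed — the passage has Yusuf draining the flask, not Aria.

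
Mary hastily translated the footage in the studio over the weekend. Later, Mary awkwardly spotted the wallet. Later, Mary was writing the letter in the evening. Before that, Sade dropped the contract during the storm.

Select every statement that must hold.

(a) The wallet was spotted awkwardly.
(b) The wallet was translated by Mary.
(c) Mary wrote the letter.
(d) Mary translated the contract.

(a)

(a) Entailed — generalizing the agent leaves a sub-description the original still satisfies.
(b) Not entailed — Mary translated the footage, not the wallet; the wallet belongs to the spotting event.
(c) Not entailed — 'was writing' is progressive on an accomplishment; it does not entail the completed 'wrote'.
(d) Not entailed — Mary translated the footage, not the contract; the contract belongs to the dropping event.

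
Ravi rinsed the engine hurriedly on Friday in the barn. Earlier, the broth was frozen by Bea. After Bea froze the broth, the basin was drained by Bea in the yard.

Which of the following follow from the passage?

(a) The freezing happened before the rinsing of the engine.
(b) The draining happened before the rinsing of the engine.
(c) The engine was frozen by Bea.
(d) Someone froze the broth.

(a), (d)

(a) Entailed — the narrative places the freezing before the rinsing.
(b) Not entailed — the narrative doesn't order the draining relative to the rinsing.
(c) Not entailed — Bea froze the broth, not the engine; the engine belongs to the rinsing event.
(d) Entailed — the original entails any weakening of itself; this just generalizes the agent.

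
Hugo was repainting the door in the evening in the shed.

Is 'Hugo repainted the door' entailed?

'was repainting' is progressive; for an accomplishment like 'repaint the door', it doesn't entail completion.

no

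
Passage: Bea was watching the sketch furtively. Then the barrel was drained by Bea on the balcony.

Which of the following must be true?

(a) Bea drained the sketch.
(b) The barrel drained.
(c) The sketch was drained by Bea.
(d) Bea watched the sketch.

(b), (d)

(a) Not entailed — Bea drained the barrel, not the sketch; the sketch belongs to the watching event.
(b) Entailed — 'Bea drained the barrel' is causative; it entails the inchoative 'the barrel drained'.
(c) Not entailed — Bea drained the barrel, not the sketch; the sketch belongs to the watching event.
(d) Entailed — 'watch' is an activity; 'was watching' entails that some watching happened, so 'watched' holds.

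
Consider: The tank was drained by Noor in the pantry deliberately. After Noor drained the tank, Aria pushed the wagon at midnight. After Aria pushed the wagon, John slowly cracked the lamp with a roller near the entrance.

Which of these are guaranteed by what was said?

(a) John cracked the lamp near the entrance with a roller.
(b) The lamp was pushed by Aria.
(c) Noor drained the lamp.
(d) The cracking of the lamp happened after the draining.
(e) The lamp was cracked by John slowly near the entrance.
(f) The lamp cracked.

(a), (d), (e), (f)

(a) Entailed — every conjunct here is already in the original cracking event.
(b) Not entailed — Aria pushed the wagon, not the lamp; the lamp belongs to the cracking event.
(c) Not entailed — Noor drained the tank, not the lamp; the lamp belongs to the cracking event.
(d) Entailed — the narrative places the draining before the cracking.
(e) Entailed — dropping 'with a roller' leaves a sub-description the original still satisfies.
(f) Entailed — 'John cracked the lamp' is causative; it entails the inchoative 'the lamp cracked'.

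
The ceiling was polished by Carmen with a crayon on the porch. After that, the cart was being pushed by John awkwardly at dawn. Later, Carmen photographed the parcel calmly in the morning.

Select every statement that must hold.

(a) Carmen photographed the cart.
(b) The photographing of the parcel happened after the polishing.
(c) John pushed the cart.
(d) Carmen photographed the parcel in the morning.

(a) Not entailed — Carmen photographed the parcel, not the cart; the cart belongs to the pushing event.
(b) Entailed — the narrative places the polishing before the photographing.
(c) Entailed — 'push' is an activity; 'was pushing' entails that some pushing happened, so 'pushed' holds.
(d) Entailed — dropping 'calmly' leaves a sub-description the original still satisfies.

(b), (c), (d)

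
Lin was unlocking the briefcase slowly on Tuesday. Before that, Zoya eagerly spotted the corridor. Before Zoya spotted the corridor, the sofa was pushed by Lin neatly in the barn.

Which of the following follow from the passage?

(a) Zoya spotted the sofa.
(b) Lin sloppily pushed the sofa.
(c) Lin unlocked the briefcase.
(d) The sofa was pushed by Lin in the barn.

(a) Not entailed — Zoya spotted the corridor, not the sofa; the sofa belongs to the pushing event.
(b) Not entailed — 'sloppily' adds a manner not in (and inconsistent with) the original.
(c) Not entailed — 'was unlocking' is progressive on an accomplishment; it does not entail the completed 'unlocked'.
(d) Entailed — this follows by dropping conjuncts from the pushing event's description.

(d)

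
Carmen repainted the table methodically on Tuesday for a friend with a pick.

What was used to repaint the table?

a pick

'with a pick' marks the instrument of the repainting event.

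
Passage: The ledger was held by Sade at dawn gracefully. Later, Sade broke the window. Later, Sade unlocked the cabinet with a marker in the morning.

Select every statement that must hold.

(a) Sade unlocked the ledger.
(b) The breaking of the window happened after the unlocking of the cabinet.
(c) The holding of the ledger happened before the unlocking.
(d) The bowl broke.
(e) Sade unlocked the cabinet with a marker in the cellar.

(c)

(a) Not entailed — Sade unlocked the cabinet, not the ledger; the ledger belongs to the holding event.
(b) Not entailed — the narrative places the breaking before the unlocking, not after.
(c) Entailed — the narrative places the holding before the unlocking.
(d) Not entailed — the window is what broke, not the bowl.
(e) Not entailed — 'in the cellar' adds information not in the original event.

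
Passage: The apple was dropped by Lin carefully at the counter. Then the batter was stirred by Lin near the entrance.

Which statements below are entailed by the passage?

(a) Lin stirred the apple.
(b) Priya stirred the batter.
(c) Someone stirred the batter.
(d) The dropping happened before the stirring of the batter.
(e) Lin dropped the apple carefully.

(a) Not entailed — Lin stirred the batter, not the apple; the apple belongs to the dropping event.
(b) Not entailed — the passage has Lin stirring the batter, not Priya.
(c) Entailed — this follows by dropping conjuncts from the stirring event's description.
(d) Entailed — the narrative places the dropping before the stirring.
(e) Entailed — the original entails any weakening of itself; this just drops 'at the counter'.

(c), (d), (e)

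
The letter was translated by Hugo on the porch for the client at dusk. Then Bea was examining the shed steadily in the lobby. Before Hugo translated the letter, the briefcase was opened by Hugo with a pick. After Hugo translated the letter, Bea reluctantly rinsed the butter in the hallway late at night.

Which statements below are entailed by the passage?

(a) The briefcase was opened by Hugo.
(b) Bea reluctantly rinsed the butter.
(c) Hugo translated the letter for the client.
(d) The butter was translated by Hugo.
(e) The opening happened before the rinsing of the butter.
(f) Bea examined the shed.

(a), (b), (c), (e), (f)

(a) Entailed — the original entails any weakening of itself; this just drops 'with a pick'.
(b) Entailed — the original entails any weakening of itself; this just drops 'in the hallway', 'late at night'.
(c) Entailed — this follows by dropping conjuncts from the translating event's description.
(d) Not entailed — Hugo translated the letter, not the butter; the butter belongs to the rinsing event.
(e) Entailed — the narrative places the opening before the rinsing.
(f) Entailed — 'examine' is an activity; 'was examining' entails that some examining happened, so 'examined' holds.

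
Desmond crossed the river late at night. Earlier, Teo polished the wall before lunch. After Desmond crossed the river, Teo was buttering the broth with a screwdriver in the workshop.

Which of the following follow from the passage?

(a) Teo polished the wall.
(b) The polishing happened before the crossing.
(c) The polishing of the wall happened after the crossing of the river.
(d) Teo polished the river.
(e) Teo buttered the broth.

(a) Entailed — this follows by dropping conjuncts from the polishing event's description.
(b) Entailed — the narrative places the polishing before the crossing.
(c) Not entailed — the narrative places the polishing before the crossing, not after.
(d) Not entailed — Teo polished the wall, not the river; the river belongs to the crossing event.
(e) Not entailed — 'was buttering' is progressive on an accomplishment; it does not entail the completed 'buttered'.

(a), (b)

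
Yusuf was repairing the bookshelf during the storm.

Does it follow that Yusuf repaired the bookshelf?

no

'was repairing' is progressive; for an accomplishment like 'repair the bookshelf', it doesn't entail completion.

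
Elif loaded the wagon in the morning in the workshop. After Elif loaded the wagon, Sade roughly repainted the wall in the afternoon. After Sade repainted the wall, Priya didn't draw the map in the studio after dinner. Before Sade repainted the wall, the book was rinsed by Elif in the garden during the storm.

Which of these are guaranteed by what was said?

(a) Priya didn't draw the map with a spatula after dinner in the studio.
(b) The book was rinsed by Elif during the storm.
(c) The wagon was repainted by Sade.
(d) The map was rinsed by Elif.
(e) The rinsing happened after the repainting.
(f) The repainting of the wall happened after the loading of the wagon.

(a), (b), (f)

(a) Entailed — under negation, adding a further restriction is entailed: if no such drawing event occurred, none occurred with a spatula either.
(b) Entailed — the original entails any weakening of itself; this just drops 'in the garden'.
(c) Not entailed — Sade repainted the wall, not the wagon; the wagon belongs to the loading event.
(d) Not entailed — Elif rinsed the book, not the map; the map belongs to the drawing event.
(e) Not entailed — the narrative places the rinsing before the repainting, not after.
(f) Entailed — the narrative places the loading before the repainting.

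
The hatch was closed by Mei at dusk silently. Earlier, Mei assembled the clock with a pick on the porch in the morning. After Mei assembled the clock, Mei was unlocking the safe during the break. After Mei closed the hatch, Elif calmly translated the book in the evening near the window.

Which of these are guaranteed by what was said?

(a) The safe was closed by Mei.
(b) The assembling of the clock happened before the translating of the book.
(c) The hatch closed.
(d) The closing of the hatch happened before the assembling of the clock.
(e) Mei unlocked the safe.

(b), (c)

(a) Not entailed — Mei closed the hatch, not the safe; the safe belongs to the unlocking event.
(b) Entailed — the narrative places the assembling before the translating.
(c) Entailed — 'Mei closed the hatch' is causative; it entails the inchoative 'the hatch closed'.
(d) Not entailed — the narrative places the assembling before the closing, not after.
(e) Not entailed — 'was unlocking' is progressive on an accomplishment; it does not entail the completed 'unlocked'.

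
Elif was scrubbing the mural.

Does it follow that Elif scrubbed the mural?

yes

'scrub' is atelic; if Elif was scrubbing the mural, then Elif scrubbed the mural (for some time).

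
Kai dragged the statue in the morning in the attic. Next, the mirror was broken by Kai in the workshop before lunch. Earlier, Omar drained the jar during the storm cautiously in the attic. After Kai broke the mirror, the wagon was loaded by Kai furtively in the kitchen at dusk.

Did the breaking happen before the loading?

yes

The narrative orders the breaking before the loading.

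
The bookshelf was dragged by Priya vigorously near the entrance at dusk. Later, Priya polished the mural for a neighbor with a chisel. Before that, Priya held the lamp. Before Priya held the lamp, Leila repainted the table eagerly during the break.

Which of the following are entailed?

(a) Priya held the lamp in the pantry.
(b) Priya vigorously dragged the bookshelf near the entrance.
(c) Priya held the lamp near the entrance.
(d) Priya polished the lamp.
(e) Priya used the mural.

(b)

(a) Not entailed — 'in the pantry' adds information not in the original event.
(b) Entailed — this follows by dropping conjuncts from the dragging event's description.
(c) Not entailed — 'near the entrance' adds information not in the original event.
(d) Not entailed — Priya polished the mural, not the lamp; the lamp belongs to the holding event.
(e) Not entailed — the mural is the patient, not an instrument — Priya used a chisel.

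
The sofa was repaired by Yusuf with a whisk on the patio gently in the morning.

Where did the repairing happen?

on the patio

'on the patio' marks the location of the repairing event.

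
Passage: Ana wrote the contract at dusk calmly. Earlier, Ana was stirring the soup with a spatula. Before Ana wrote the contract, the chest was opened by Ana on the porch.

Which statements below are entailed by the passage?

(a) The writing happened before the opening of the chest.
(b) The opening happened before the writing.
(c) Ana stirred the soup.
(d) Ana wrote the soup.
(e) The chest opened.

(b), (c), (e)

(a) Not entailed — the narrative places the opening before the writing, not after.
(b) Entailed — the narrative places the opening before the writing.
(c) Entailed — 'stir' is an activity; 'was stirring' entails that some stirring happened, so 'stirred' holds.
(d) Not entailed — Ana wrote the contract, not the soup; the soup belongs to the stirring event.
(e) Entailed — 'Ana opened the chest' is causative; it entails the inchoative 'the chest opened'.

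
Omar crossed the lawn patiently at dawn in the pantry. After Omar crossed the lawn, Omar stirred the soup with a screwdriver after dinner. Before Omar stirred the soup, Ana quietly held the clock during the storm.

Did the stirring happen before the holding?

The narrative orders the holding before the stirring.

no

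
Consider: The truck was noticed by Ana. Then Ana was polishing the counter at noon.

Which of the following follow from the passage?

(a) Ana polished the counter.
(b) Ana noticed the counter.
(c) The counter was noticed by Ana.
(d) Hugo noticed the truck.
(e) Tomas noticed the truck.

(a) Entailed — 'polish' is an activity; 'was polishing' entails that some polishing happened, so 'polished' holds.
(b) Not entailed — Ana noticed the truck, not the counter; the counter belongs to the polishing event.
(c) Not entailed — Ana noticed the truck, not the counter; the counter belongs to the polishing event.
(d) Not entailed — the passage has Ana noticing the truck, not Hugo.
(e) Not entailed — the passage has Ana noticing the truck, not Tomas.

(a)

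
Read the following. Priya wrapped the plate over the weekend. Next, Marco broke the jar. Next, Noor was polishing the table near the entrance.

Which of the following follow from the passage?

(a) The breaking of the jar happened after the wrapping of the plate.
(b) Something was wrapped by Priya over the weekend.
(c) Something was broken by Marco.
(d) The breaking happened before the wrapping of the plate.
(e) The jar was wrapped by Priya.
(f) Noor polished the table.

(a) Entailed — the narrative places the wrapping before the breaking.
(b) Entailed — generalizing the patient leaves a sub-description the original still satisfies.
(c) Entailed — the original entails any weakening of itself; this just generalizes the patient.
(d) Not entailed — the narrative places the wrapping before the breaking, not after.
(e) Not entailed — Priya wrapped the plate, not the jar; the jar belongs to the breaking event.
(f) Entailed — 'polish' is an activity; 'was polishing' entails that some polishing happened, so 'polished' holds.

(a), (b), (c), (f)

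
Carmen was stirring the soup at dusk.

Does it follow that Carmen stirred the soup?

yes

'stir' is atelic; if Carmen was stirring the soup, then Carmen stirred the soup (for some time).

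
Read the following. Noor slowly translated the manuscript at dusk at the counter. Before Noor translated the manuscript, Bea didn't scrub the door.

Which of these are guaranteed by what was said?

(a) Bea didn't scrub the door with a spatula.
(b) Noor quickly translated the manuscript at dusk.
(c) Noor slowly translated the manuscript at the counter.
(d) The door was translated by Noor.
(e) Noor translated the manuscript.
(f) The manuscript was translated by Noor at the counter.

(a), (c), (e), (f)

(a) Entailed — under negation, adding a further restriction is entailed: if no such scrubbing event occurred, none occurred with a spatula either.
(b) Not entailed — 'quickly' adds a manner not in (and inconsistent with) the original.
(c) Entailed — this follows by dropping conjuncts from the translating event's description.
(d) Not entailed — Noor translated the manuscript, not the door; the door belongs to the scrubbing event.
(e) Entailed — this follows by dropping conjuncts from the translating event's description.
(f) Entailed — dropping 'slowly', 'at dusk' leaves a sub-description the original still satisfies.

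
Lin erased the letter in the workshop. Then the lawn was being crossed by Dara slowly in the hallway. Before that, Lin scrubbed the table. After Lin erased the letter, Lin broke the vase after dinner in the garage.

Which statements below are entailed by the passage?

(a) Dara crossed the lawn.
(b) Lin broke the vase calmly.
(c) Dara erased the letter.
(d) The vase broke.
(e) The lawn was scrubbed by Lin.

(d)

(a) Not entailed — 'was crossing' is progressive on an accomplishment; it does not entail the completed 'crossed'.
(b) Not entailed — 'calmly' adds information not in the original event.
(c) Not entailed — the passage has Lin erasing the letter, not Dara.
(d) Entailed — 'Lin broke the vase' is causative; it entails the inchoative 'the vase broke'.
(e) Not entailed — Lin scrubbed the table, not the lawn; the lawn belongs to the crossing event.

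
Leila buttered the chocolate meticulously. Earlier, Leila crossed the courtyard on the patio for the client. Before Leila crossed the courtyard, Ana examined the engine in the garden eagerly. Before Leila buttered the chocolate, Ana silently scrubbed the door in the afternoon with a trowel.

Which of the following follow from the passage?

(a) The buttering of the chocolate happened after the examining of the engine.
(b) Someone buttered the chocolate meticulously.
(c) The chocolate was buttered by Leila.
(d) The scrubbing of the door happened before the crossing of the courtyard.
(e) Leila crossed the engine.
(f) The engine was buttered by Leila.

(a) Entailed — the narrative places the examining before the buttering.
(b) Entailed — generalizing the agent leaves a sub-description the original still satisfies.
(c) Entailed — the original entails any weakening of itself; this just drops 'meticulously'.
(d) Not entailed — the narrative doesn't order the scrubbing relative to the crossing.
(e) Not entailed — Leila crossed the courtyard, not the engine; the engine belongs to the examining event.
(f) Not entailed — Leila buttered the chocolate, not the engine; the engine belongs to the examining event.

(a), (b), (c)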